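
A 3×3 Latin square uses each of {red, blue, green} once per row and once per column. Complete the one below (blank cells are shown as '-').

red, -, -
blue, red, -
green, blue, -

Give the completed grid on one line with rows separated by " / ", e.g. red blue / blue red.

red green blue / blue red green / green blue red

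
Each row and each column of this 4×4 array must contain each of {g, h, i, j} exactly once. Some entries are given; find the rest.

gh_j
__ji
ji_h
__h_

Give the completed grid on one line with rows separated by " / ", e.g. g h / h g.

g h i j / h g j i / j i g h / i j h g

(r1,c3) = i
(r2,c1) = h
(r2,c2) = g
(r3,c3) = g
(r4,c1) = i
(r4,c2) = j
(r4,c4) = g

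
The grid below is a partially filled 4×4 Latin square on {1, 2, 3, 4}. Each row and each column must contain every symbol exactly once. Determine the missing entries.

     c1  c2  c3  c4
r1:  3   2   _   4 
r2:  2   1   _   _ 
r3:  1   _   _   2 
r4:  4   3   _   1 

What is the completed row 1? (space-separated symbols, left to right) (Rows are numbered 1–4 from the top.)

3 2 1 4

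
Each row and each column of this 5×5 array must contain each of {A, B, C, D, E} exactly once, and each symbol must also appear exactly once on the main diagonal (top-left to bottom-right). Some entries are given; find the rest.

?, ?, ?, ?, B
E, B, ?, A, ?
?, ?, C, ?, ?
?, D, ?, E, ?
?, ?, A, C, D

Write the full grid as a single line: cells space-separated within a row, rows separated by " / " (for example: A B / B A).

(r1,c1) = A
(r1,c4) = D
(r2,c3) = D
(r2,c5) = C
(r3,c4) = B
(r4,c3) = B
(r4,c5) = A
(r5,c1) = B
(r5,c2) = E
(r1,c2) = C
(r1,c3) = E
(r3,c1) = D
(r3,c2) = A
(r3,c5) = E
(r4,c1) = C

A C E D B / E B D A C / D A C B E / C D B E A / B E A C D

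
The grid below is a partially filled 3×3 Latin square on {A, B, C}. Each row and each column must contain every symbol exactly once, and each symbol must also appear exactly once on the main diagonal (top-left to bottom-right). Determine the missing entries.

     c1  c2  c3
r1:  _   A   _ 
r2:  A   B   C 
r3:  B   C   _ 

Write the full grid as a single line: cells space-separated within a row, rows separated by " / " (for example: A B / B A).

C A B / A B C / B C A

Cell (r1,c1): row 1 has {A}; column 1 has {A,B}; the diagonal has {B} → C.
Cell (r1,c3): row 1 has {A,C}; column 3 has {C} → B.
Cell (r3,c3): row 3 has {B,C}; column 3 has {B,C}; the diagonal has {B,C} → A.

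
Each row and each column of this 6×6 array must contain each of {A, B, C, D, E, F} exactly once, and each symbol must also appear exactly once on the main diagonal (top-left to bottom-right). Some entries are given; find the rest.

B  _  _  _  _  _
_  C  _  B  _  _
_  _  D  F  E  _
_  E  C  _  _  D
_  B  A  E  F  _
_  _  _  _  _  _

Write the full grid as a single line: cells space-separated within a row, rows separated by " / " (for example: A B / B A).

B D E C A F / E C F B D A / C A D F E B / F E C A B D / D B A E F C / A F B D C E

(r3,c2): row 3 has {D,E,F}; column 2 has {B,C,E}, so it must be A.
(r4,c4): row 4 has {C,D,E}; column 4 has {B,E,F}; the diagonal has {B,C,D,F}, so it must be A.
(r4,c5): row 4 has {A,C,D,E}; column 5 has {E,F}, so it must be B.
(r5,c6): row 5 has {A,B,E,F}; column 6 has {D}, so it must be C.
(r6,c6): row 6 is empty so far; column 6 has {C,D}; the diagonal has {A,B,C,D,F}, so it must be E.
(r3,c1): row 3 has {A,D,E,F}; column 1 has {B}, so it must be C.
(r3,c6): row 3 has {A,C,D,E,F}; column 6 has {C,D,E}, so it must be B.
(r4,c1): row 4 has {A,B,C,D,E}; column 1 has {B,C}, so it must be F.
(r5,c1): row 5 has {A,B,C,E,F}; column 1 has {B,C,F}, so it must be D.
(r6,c1): row 6 has {E}; column 1 has {B,C,D,F}, so it must be A.
(r2,c1): row 2 has {B,C}; column 1 has {A,B,C,D,F}, so it must be E.
(r2,c3): row 2 has {B,C,E}; column 3 has {A,C,D}, so it must be F.
(r2,c6): row 2 has {B,C,E,F}; column 6 has {B,C,D,E}, so it must be A.
(r6,c3): row 6 has {A,E}; column 3 has {A,C,D,F}, so it must be B.
(r1,c3): row 1 has {B}; column 3 has {A,B,C,D,F}, so it must be E.
(r1,c6): row 1 has {B,E}; column 6 has {A,B,C,D,E}, so it must be F.
(r2,c5): row 2 has {A,B,C,E,F}; column 5 has {B,E,F}, so it must be D.
(r6,c5): row 6 has {A,B,E}; column 5 has {B,D,E,F}, so it must be C.
(r1,c2): row 1 has {B,E,F}; column 2 has {A,B,C,E}, so it must be D.
(r1,c4): row 1 has {B,D,E,F}; column 4 has {A,B,E,F}, so it must be C.
(r1,c5): row 1 has {B,C,D,E,F}; column 5 has {B,C,D,E,F}, so it must be A.
(r6,c2): row 6 has {A,B,C,E}; column 2 has {A,B,C,D,E}, so it must be F.
(r6,c4): row 6 has {A,B,C,E,F}; column 4 has {A,B,C,E,F}, so it must be D.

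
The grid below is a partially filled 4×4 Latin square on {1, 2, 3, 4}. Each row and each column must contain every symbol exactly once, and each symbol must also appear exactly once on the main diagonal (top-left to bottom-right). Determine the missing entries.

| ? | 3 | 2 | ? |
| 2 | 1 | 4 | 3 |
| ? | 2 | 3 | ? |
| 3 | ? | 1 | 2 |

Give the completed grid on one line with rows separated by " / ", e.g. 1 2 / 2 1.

(r1,c1) = 4
(r1,c4) = 1
(r3,c1) = 1
(r3,c4) = 4
(r4,c2) = 4

4 3 2 1 / 2 1 4 3 / 1 2 3 4 / 3 4 1 2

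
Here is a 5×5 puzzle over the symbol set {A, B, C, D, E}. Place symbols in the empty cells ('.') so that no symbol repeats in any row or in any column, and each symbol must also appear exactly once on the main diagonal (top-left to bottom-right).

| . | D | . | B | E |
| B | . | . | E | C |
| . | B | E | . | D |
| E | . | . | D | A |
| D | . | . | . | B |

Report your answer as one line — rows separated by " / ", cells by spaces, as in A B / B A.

(r2,c2) = A
(r2,c3) = D
(r4,c2) = C
(r4,c3) = B
(r5,c2) = E
(r1,c1) = C
(r1,c3) = A
(r3,c1) = A
(r3,c4) = C
(r5,c3) = C
(r5,c4) = A

C D A B E / B A D E C / A B E C D / E C B D A / D E C A B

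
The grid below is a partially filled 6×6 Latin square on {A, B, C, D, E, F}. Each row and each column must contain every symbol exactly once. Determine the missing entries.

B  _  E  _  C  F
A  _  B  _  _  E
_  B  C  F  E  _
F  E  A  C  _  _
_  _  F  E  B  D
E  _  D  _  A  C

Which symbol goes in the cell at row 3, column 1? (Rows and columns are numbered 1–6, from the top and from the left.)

D

At row 2, column 4: row 2 has {A,B,E}; column 4 has {C,E,F}; that leaves D.
At row 2, column 5: row 2 has {A,B,D,E}; column 5 has {A,B,C,E}; that leaves F.
At row 3, column 1: row 3 has {B,C,E,F}; column 1 has {A,B,E,F}; that leaves D.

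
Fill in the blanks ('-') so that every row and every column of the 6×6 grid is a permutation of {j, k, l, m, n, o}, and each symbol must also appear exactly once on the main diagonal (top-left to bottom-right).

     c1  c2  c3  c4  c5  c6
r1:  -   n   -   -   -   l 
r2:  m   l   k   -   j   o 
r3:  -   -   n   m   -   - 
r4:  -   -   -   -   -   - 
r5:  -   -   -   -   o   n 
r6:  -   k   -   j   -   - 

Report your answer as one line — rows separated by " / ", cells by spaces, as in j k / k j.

j n m o k l / m l k n j o / o j n m l k / n o l k m j / k m j l o n / l k o j n m

(r2,c4): row 2 has {j,k,l,m,o}; column 4 has {j,m}, so it must be n.
(r4,c4): row 4 is empty so far; column 4 has {j,m,n}; the diagonal has {l,n,o}, so it must be k.
(r5,c4): row 5 has {n,o}; column 4 has {j,k,m,n}, so it must be l.
(r6,c6): row 6 has {j,k}; column 6 has {l,n,o}; the diagonal has {k,l,n,o}, so it must be m.
(r1,c1): row 1 has {l,n}; column 1 has {m}; the diagonal has {k,l,m,n,o}, so it must be j.
(r1,c4): row 1 has {j,l,n}; column 4 has {j,k,l,m,n}, so it must be o.
(r4,c6): row 4 has {k}; column 6 has {l,m,n,o}, so it must be j.
(r5,c1): row 5 has {l,n,o}; column 1 has {j,m}, so it must be k.
(r1,c3): row 1 has {j,l,n,o}; column 3 has {k,n}, so it must be m.
(r1,c5): row 1 has {j,l,m,n,o}; column 5 has {j,o}, so it must be k.
(r3,c5): row 3 has {m,n}; column 5 has {j,k,o}, so it must be l.
(r3,c6): row 3 has {l,m,n}; column 6 has {j,l,m,n,o}, so it must be k.
(r5,c3): row 5 has {k,l,n,o}; column 3 has {k,m,n}, so it must be j.
(r6,c5): row 6 has {j,k,m}; column 5 has {j,k,l,o}, so it must be n.
(r3,c1): row 3 has {k,l,m,n}; column 1 has {j,k,m}, so it must be o.
(r3,c2): row 3 has {k,l,m,n,o}; column 2 has {k,l,n}, so it must be j.
(r4,c5): row 4 has {j,k}; column 5 has {j,k,l,n,o}, so it must be m.
(r5,c2): row 5 has {j,k,l,n,o}; column 2 has {j,k,l,n}, so it must be m.
(r6,c1): row 6 has {j,k,m,n}; column 1 has {j,k,m,o}, so it must be l.
(r6,c3): row 6 has {j,k,l,m,n}; column 3 has {j,k,m,n}, so it must be o.
(r4,c1): row 4 has {j,k,m}; column 1 has {j,k,l,m,o}, so it must be n.
(r4,c2): row 4 has {j,k,m,n}; column 2 has {j,k,l,m,n}, so it must be o.
(r4,c3): row 4 has {j,k,m,n,o}; column 3 has {j,k,m,n,o}, so it must be l.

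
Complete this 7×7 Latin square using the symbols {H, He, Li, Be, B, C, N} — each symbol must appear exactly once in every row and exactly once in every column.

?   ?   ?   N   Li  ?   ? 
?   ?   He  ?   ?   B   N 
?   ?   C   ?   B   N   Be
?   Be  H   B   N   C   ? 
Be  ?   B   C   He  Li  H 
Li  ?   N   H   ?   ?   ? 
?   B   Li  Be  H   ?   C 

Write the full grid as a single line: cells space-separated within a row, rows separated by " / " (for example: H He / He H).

(r1,c3) = Be
(r2,c4) = Li
(r3,c4) = He
(r4,c1) = He
(r4,c7) = Li
(r5,c2) = N
(r7,c1) = N
(r7,c6) = He
(r1,c6) = H
(r3,c1) = H
(r3,c2) = Li
(r6,c6) = Be
(r2,c1) = C
(r2,c2) = H
(r2,c5) = Be
(r6,c5) = C
(r1,c1) = B
(r1,c7) = He
(r6,c2) = He
(r6,c7) = B
(r1,c2) = C

B C Be N Li H He / C H He Li Be B N / H Li C He B N Be / He Be H B N C Li / Be N B C He Li H / Li He N H C Be B / N B Li Be H He C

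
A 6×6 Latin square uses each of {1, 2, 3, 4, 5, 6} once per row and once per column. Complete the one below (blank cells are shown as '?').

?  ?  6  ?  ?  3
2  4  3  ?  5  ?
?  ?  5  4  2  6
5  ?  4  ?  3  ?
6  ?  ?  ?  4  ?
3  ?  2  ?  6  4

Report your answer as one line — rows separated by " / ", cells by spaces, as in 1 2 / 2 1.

4 5 6 2 1 3 / 2 4 3 6 5 1 / 1 3 5 4 2 6 / 5 6 4 1 3 2 / 6 2 1 3 4 5 / 3 1 2 5 6 4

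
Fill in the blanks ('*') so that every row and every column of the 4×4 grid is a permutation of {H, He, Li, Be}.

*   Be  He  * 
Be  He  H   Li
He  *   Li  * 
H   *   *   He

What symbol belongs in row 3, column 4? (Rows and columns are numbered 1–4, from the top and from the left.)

Cell (r1,c1): row 1 has {He,Be}; column 1 has {H,He,Be} → Li.
Cell (r1,c4): row 1 has {He,Li,Be}; column 4 has {He,Li} → H.
Cell (r3,c2): row 3 has {He,Li}; column 2 has {He,Be} → H.
Cell (r3,c4): row 3 has {H,He,Li}; column 4 has {H,He,Li} → Be.

Be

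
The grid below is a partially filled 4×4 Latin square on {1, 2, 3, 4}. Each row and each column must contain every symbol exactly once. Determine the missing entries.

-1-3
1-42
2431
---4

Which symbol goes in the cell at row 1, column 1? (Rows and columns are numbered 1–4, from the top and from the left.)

4

(r1,c1) = 4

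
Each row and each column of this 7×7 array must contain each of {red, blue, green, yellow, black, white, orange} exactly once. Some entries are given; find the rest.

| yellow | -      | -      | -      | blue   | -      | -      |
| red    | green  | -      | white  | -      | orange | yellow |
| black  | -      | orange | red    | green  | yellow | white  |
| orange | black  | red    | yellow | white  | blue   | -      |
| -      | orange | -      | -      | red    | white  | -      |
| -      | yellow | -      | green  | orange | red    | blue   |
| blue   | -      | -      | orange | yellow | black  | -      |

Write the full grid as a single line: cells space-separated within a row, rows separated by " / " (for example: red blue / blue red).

At row 1, column 4: row 1 has {blue,yellow}; column 4 has {red,green,yellow,white,orange}; that leaves black.
At row 1, column 6: row 1 has {blue,yellow,black}; column 6 has {red,blue,yellow,black,white,orange}; that leaves green.
At row 2, column 5: row 2 has {red,green,yellow,white,orange}; column 5 has {red,blue,green,yellow,white,orange}; that leaves black.
At row 3, column 2: row 3 has {red,green,yellow,black,white,orange}; column 2 has {green,yellow,black,orange}; that leaves blue.
At row 4, column 7: row 4 has {red,blue,yellow,black,white,orange}; column 7 has {blue,yellow,white}; that leaves green.
At row 5, column 1: row 5 has {red,white,orange}; column 1 has {red,blue,yellow,black,orange}; that leaves green.
At row 5, column 4: row 5 has {red,green,white,orange}; column 4 has {red,green,yellow,black,white,orange}; that leaves blue.
At row 5, column 7: row 5 has {red,blue,green,white,orange}; column 7 has {blue,green,yellow,white}; that leaves black.
At row 6, column 1: row 6 has {red,blue,green,yellow,orange}; column 1 has {red,blue,green,yellow,black,orange}; that leaves white.
At row 6, column 3: row 6 has {red,blue,green,yellow,white,orange}; column 3 has {red,orange}; that leaves black.
At row 7, column 7: row 7 has {blue,yellow,black,orange}; column 7 has {blue,green,yellow,black,white}; that leaves red.
At row 1, column 3: row 1 has {blue,green,yellow,black}; column 3 has {red,black,orange}; that leaves white.
At row 1, column 7: row 1 has {blue,green,yellow,black,white}; column 7 has {red,blue,green,yellow,black,white}; that leaves orange.
At row 2, column 3: row 2 has {red,green,yellow,black,white,orange}; column 3 has {red,black,white,orange}; that leaves blue.
At row 5, column 3: row 5 has {red,blue,green,black,white,orange}; column 3 has {red,blue,black,white,orange}; that leaves yellow.
At row 7, column 2: row 7 has {red,blue,yellow,black,orange}; column 2 has {blue,green,yellow,black,orange}; that leaves white.
At row 7, column 3: row 7 has {red,blue,yellow,black,white,orange}; column 3 has {red,blue,yellow,black,white,orange}; that leaves green.
At row 1, column 2: row 1 has {blue,green,yellow,black,white,orange}; column 2 has {blue,green,yellow,black,white,orange}; that leaves red.

yellow red white black blue green orange / red green blue white black orange yellow / black blue orange red green yellow white / orange black red yellow white blue green / green orange yellow blue red white black / white yellow black green orange red blue / blue white green orange yellow black red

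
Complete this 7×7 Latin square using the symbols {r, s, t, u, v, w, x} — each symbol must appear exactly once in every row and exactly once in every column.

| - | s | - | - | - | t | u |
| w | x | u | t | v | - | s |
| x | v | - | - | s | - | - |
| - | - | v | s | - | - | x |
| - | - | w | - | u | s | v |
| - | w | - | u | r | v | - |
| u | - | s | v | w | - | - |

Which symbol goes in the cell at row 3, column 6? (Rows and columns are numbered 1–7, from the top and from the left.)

row 1 has {s,t,u}; column 5 has {r,s,u,v,w} — only x is left for (r1,c5).
row 2 has {s,t,u,v,w,x}; column 6 has {s,t,v} — only r is left for (r2,c6).
row 4 has {s,v,x}; column 5 has {r,s,u,v,w,x} — only t is left for (r4,c5).
row 6 has {r,u,v,w}; column 7 has {s,u,v,x} — only t is left for (r6,c7).
row 7 has {s,u,v,w}; column 6 has {r,s,t,v} — only x is left for (r7,c6).
row 7 has {s,u,v,w,x}; column 7 has {s,t,u,v,x} — only r is left for (r7,c7).
row 1 has {s,t,u,x}; column 3 has {s,u,v,w} — only r is left for (r1,c3).
row 1 has {r,s,t,u,x}; column 4 has {s,t,u,v} — only w is left for (r1,c4).
row 3 has {s,v,x}; column 3 has {r,s,u,v,w} — only t is left for (r3,c3).
row 3 has {s,t,v,x}; column 4 has {s,t,u,v,w} — only r is left for (r3,c4).
row 3 has {r,s,t,v,x}; column 7 has {r,s,t,u,v,x} — only w is left for (r3,c7).
row 4 has {s,t,v,x}; column 1 has {u,w,x} — only r is left for (r4,c1).
row 4 has {r,s,t,v,x}; column 2 has {s,v,w,x} — only u is left for (r4,c2).
row 4 has {r,s,t,u,v,x}; column 6 has {r,s,t,v,x} — only w is left for (r4,c6).
row 5 has {s,u,v,w}; column 1 has {r,u,w,x} — only t is left for (r5,c1).
row 5 has {s,t,u,v,w}; column 2 has {s,u,v,w,x} — only r is left for (r5,c2).
row 5 has {r,s,t,u,v,w}; column 4 has {r,s,t,u,v,w} — only x is left for (r5,c4).
row 6 has {r,t,u,v,w}; column 1 has {r,t,u,w,x} — only s is left for (r6,c1).
row 6 has {r,s,t,u,v,w}; column 3 has {r,s,t,u,v,w} — only x is left for (r6,c3).
row 7 has {r,s,u,v,w,x}; column 2 has {r,s,u,v,w,x} — only t is left for (r7,c2).
row 1 has {r,s,t,u,w,x}; column 1 has {r,s,t,u,w,x} — only v is left for (r1,c1).
row 3 has {r,s,t,v,w,x}; column 6 has {r,s,t,v,w,x} — only u is left for (r3,c6).

u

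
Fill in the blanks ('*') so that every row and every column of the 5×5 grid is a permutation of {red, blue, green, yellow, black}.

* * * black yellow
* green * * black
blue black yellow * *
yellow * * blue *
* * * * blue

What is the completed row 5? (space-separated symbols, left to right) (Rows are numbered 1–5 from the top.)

black yellow green red blue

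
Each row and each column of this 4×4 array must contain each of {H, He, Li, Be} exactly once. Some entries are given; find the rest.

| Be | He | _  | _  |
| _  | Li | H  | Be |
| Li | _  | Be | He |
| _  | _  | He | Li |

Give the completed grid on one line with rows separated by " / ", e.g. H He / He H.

Be He Li H / He Li H Be / Li H Be He / H Be He Li

Cell (r1,c3): row 1 has {He,Be}; column 3 has {H,He,Be} → Li.
Cell (r1,c4): row 1 has {He,Li,Be}; column 4 has {He,Li,Be} → H.
Cell (r2,c1): row 2 has {H,Li,Be}; column 1 has {Li,Be} → He.
Cell (r3,c2): row 3 has {He,Li,Be}; column 2 has {He,Li} → H.
Cell (r4,c1): row 4 has {He,Li}; column 1 has {He,Li,Be} → H.
Cell (r4,c2): row 4 has {H,He,Li}; column 2 has {H,He,Li} → Be.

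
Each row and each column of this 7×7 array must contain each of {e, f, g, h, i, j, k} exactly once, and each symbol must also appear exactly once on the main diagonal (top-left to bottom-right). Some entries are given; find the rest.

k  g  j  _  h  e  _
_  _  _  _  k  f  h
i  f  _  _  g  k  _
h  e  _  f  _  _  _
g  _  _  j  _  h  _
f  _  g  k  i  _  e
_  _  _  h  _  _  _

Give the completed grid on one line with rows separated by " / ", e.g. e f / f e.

k g j i h e f / j i e g k f h / i f h e g k j / h e i f j g k / g k f j e h i / f h g k i j e / e j k h f i g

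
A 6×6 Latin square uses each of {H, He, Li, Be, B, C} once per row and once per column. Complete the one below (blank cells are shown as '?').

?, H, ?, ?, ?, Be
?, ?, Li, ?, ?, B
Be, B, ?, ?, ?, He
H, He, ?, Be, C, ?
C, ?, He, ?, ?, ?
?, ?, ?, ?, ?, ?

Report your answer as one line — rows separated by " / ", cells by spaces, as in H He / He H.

Li H C B He Be / He C Li H Be B / Be B H C Li He / H He B Be C Li / C Be He Li B H / B Li Be He H C

At row 2, column 1: row 2 has {Li,B}; column 1 has {H,Be,C}; that leaves He.
At row 4, column 3: row 4 has {H,He,Be,C}; column 3 has {He,Li}; that leaves B.
At row 4, column 6: row 4 has {H,He,Be,B,C}; column 6 has {He,Be,B}; that leaves Li.
At row 5, column 6: row 5 has {He,C}; column 6 has {He,Li,Be,B}; that leaves H.
At row 6, column 6: row 6 is empty so far; column 6 has {H,He,Li,Be,B}; that leaves C.
At row 1, column 3: row 1 has {H,Be}; column 3 has {He,Li,B}; that leaves C.
At row 3, column 3: row 3 has {He,Be,B}; column 3 has {He,Li,B,C}; that leaves H.
At row 3, column 5: row 3 has {H,He,Be,B}; column 5 has {C}; that leaves Li.
At row 6, column 3: row 6 has {C}; column 3 has {H,He,Li,B,C}; that leaves Be.
At row 3, column 4: row 3 has {H,He,Li,Be,B}; column 4 has {Be}; that leaves C.
At row 6, column 2: row 6 has {Be,C}; column 2 has {H,He,B}; that leaves Li.
At row 2, column 4: row 2 has {He,Li,B}; column 4 has {Be,C}; that leaves H.
At row 2, column 5: row 2 has {H,He,Li,B}; column 5 has {Li,C}; that leaves Be.
At row 5, column 2: row 5 has {H,He,C}; column 2 has {H,He,Li,B}; that leaves Be.
At row 5, column 5: row 5 has {H,He,Be,C}; column 5 has {Li,Be,C}; that leaves B.
At row 6, column 1: row 6 has {Li,Be,C}; column 1 has {H,He,Be,C}; that leaves B.
At row 6, column 4: row 6 has {Li,Be,B,C}; column 4 has {H,Be,C}; that leaves He.
At row 6, column 5: row 6 has {He,Li,Be,B,C}; column 5 has {Li,Be,B,C}; that leaves H.
At row 1, column 1: row 1 has {H,Be,C}; column 1 has {H,He,Be,B,C}; that leaves Li.
At row 1, column 4: row 1 has {H,Li,Be,C}; column 4 has {H,He,Be,C}; that leaves B.
At row 1, column 5: row 1 has {H,Li,Be,B,C}; column 5 has {H,Li,Be,B,C}; that leaves He.
At row 2, column 2: row 2 has {H,He,Li,Be,B}; column 2 has {H,He,Li,Be,B}; that leaves C.
At row 5, column 4: row 5 has {H,He,Be,B,C}; column 4 has {H,He,Be,B,C}; that leaves Li.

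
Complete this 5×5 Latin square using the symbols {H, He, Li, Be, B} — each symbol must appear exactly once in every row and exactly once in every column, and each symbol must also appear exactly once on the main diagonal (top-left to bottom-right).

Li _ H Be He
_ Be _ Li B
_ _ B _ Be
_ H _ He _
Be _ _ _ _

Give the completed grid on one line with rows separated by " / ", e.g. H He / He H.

Li B H Be He / H Be He Li B / He Li B H Be / B H Be He Li / Be He Li B H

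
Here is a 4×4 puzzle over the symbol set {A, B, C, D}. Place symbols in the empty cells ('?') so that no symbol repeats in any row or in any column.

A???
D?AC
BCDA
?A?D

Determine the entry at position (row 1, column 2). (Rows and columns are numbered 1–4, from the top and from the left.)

D

At row 1, column 4: row 1 has {A}; column 4 has {A,C,D}; that leaves B.
At row 2, column 2: row 2 has {A,C,D}; column 2 has {A,C}; that leaves B.
At row 4, column 1: row 4 has {A,D}; column 1 has {A,B,D}; that leaves C.
At row 4, column 3: row 4 has {A,C,D}; column 3 has {A,D}; that leaves B.
At row 1, column 2: row 1 has {A,B}; column 2 has {A,B,C}; that leaves D.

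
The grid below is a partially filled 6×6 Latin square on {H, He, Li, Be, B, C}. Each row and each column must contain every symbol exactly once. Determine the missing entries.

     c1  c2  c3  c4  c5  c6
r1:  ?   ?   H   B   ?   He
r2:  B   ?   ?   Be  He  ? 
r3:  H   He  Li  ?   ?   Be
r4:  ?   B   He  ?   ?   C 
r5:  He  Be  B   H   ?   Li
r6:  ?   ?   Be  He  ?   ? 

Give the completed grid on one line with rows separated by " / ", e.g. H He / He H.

Li C H B Be He / B Li C Be He H / H He Li C B Be / Be B He Li H C / He Be B H C Li / C H Be He Li B

(r2,c3) = C
(r2,c6) = H
(r3,c4) = C
(r3,c5) = B
(r4,c4) = Li
(r5,c5) = C
(r6,c6) = B
(r2,c2) = Li
(r4,c1) = Be
(r4,c5) = H
(r6,c5) = Li
(r1,c2) = C
(r1,c5) = Be
(r6,c1) = C
(r6,c2) = H
(r1,c1) = Li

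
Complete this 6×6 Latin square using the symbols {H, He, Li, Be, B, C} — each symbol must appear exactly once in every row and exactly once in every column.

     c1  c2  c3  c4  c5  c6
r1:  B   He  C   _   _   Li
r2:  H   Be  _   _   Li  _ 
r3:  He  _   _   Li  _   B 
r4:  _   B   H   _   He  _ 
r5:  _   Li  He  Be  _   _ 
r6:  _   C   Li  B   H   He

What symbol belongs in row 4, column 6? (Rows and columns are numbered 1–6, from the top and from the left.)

(r1,c4): row 1 has {He,Li,B,C}; column 4 has {Li,Be,B}, so it must be H.
(r1,c5): row 1 has {H,He,Li,B,C}; column 5 has {H,He,Li}, so it must be Be.
(r2,c3): row 2 has {H,Li,Be}; column 3 has {H,He,Li,C}, so it must be B.
(r2,c6): row 2 has {H,Li,Be,B}; column 6 has {He,Li,B}, so it must be C.
(r3,c2): row 3 has {He,Li,B}; column 2 has {He,Li,Be,B,C}, so it must be H.
(r3,c3): row 3 has {H,He,Li,B}; column 3 has {H,He,Li,B,C}, so it must be Be.
(r3,c5): row 3 has {H,He,Li,Be,B}; column 5 has {H,He,Li,Be}, so it must be C.
(r4,c4): row 4 has {H,He,B}; column 4 has {H,Li,Be,B}, so it must be C.
(r4,c6): row 4 has {H,He,B,C}; column 6 has {He,Li,B,C}, so it must be Be.

Be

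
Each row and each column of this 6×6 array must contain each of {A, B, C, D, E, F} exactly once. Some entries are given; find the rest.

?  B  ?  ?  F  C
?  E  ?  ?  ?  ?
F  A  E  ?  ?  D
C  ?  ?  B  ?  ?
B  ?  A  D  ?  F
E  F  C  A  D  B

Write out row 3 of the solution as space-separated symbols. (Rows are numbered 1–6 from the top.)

F A E C B D

At row 1, column 3: row 1 has {B,C,F}; column 3 has {A,C,E}; that leaves D.
At row 1, column 4: row 1 has {B,C,D,F}; column 4 has {A,B,D}; that leaves E.
At row 2, column 6: row 2 has {E}; column 6 has {B,C,D,F}; that leaves A.
At row 3, column 4: row 3 has {A,D,E,F}; column 4 has {A,B,D,E}; that leaves C.
At row 3, column 5: row 3 has {A,C,D,E,F}; column 5 has {D,F}; that leaves B.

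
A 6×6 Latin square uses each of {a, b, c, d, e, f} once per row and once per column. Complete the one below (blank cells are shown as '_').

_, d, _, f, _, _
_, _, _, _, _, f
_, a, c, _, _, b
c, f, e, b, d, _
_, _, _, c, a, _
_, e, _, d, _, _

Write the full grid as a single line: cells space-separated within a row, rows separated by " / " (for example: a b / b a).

row 3 has {a,b,c}; column 4 has {b,c,d,f} — only e is left for (r3,c4).
row 3 has {a,b,c,e}; column 5 has {a,d} — only f is left for (r3,c5).
row 4 has {b,c,d,e,f}; column 6 has {b,f} — only a is left for (r4,c6).
row 5 has {a,c}; column 2 has {a,d,e,f} — only b is left for (r5,c2).
row 6 has {d,e}; column 6 has {a,b,f} — only c is left for (r6,c6).
row 1 has {d,f}; column 6 has {a,b,c,f} — only e is left for (r1,c6).
row 2 has {f}; column 2 has {a,b,d,e,f} — only c is left for (r2,c2).
row 2 has {c,f}; column 4 has {b,c,d,e,f} — only a is left for (r2,c4).
row 3 has {a,b,c,e,f}; column 1 has {c} — only d is left for (r3,c1).
row 5 has {a,b,c}; column 6 has {a,b,c,e,f} — only d is left for (r5,c6).
row 6 has {c,d,e}; column 5 has {a,d,f} — only b is left for (r6,c5).
row 1 has {d,e,f}; column 5 has {a,b,d,f} — only c is left for (r1,c5).
row 2 has {a,c,f}; column 5 has {a,b,c,d,f} — only e is left for (r2,c5).
row 5 has {a,b,c,d}; column 3 has {c,e} — only f is left for (r5,c3).
row 6 has {b,c,d,e}; column 3 has {c,e,f} — only a is left for (r6,c3).
row 1 has {c,d,e,f}; column 3 has {a,c,e,f} — only b is left for (r1,c3).
row 2 has {a,c,e,f}; column 1 has {c,d} — only b is left for (r2,c1).
row 2 has {a,b,c,e,f}; column 3 has {a,b,c,e,f} — only d is left for (r2,c3).
row 5 has {a,b,c,d,f}; column 1 has {b,c,d} — only e is left for (r5,c1).
row 6 has {a,b,c,d,e}; column 1 has {b,c,d,e} — only f is left for (r6,c1).
row 1 has {b,c,d,e,f}; column 1 has {b,c,d,e,f} — only a is left for (r1,c1).

a d b f c e / b c d a e f / d a c e f b / c f e b d a / e b f c a d / f e a d b c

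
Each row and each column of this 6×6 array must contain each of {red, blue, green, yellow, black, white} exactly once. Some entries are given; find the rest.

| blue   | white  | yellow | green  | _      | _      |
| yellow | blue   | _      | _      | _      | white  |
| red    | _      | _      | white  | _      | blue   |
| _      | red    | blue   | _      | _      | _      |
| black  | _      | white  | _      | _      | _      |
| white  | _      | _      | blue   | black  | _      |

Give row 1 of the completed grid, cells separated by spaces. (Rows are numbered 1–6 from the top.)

(r1,c5) = red
(r1,c6) = black

blue white yellow green red black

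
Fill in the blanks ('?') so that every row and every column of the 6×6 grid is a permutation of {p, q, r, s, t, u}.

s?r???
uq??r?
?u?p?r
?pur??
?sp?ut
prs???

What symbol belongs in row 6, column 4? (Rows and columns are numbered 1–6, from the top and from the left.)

t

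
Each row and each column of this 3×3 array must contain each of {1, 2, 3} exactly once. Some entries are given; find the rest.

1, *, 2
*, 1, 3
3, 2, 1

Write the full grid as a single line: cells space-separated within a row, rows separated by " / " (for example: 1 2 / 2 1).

1 3 2 / 2 1 3 / 3 2 1

Cell (r1,c2): row 1 has {1,2}; column 2 has {1,2} → 3.
Cell (r2,c1): row 2 has {1,3}; column 1 has {1,3} → 2.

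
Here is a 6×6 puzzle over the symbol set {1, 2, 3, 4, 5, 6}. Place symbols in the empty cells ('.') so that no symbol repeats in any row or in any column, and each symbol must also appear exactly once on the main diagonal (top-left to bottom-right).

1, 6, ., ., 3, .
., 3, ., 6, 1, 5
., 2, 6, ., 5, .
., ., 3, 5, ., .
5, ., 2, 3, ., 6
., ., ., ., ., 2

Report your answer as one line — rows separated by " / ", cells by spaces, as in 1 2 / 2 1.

Cell (r1,c6): row 1 has {1,3,6}; column 6 has {2,5,6} → 4.
Cell (r2,c3): row 2 has {1,3,5,6}; column 3 has {2,3,6} → 4.
Cell (r4,c6): row 4 has {3,5}; column 6 has {2,4,5,6} → 1.
Cell (r5,c5): row 5 has {2,3,5,6}; column 5 has {1,3,5}; the diagonal has {1,2,3,5,6} → 4.
Cell (r6,c5): row 6 has {2}; column 5 has {1,3,4,5} → 6.
Cell (r1,c3): row 1 has {1,3,4,6}; column 3 has {2,3,4,6} → 5.
Cell (r1,c4): row 1 has {1,3,4,5,6}; column 4 has {3,5,6} → 2.
Cell (r2,c1): row 2 has {1,3,4,5,6}; column 1 has {1,5} → 2.
Cell (r3,c6): row 3 has {2,5,6}; column 6 has {1,2,4,5,6} → 3.
Cell (r4,c2): row 4 has {1,3,5}; column 2 has {2,3,6} → 4.
Cell (r4,c5): row 4 has {1,3,4,5}; column 5 has {1,3,4,5,6} → 2.
Cell (r5,c2): row 5 has {2,3,4,5,6}; column 2 has {2,3,4,6} → 1.
Cell (r6,c2): row 6 has {2,6}; column 2 has {1,2,3,4,6} → 5.
Cell (r6,c3): row 6 has {2,5,6}; column 3 has {2,3,4,5,6} → 1.
Cell (r6,c4): row 6 has {1,2,5,6}; column 4 has {2,3,5,6} → 4.
Cell (r3,c1): row 3 has {2,3,5,6}; column 1 has {1,2,5} → 4.
Cell (r3,c4): row 3 has {2,3,4,5,6}; column 4 has {2,3,4,5,6} → 1.
Cell (r4,c1): row 4 has {1,2,3,4,5}; column 1 has {1,2,4,5} → 6.
Cell (r6,c1): row 6 has {1,2,4,5,6}; column 1 has {1,2,4,5,6} → 3.

1 6 5 2 3 4 / 2 3 4 6 1 5 / 4 2 6 1 5 3 / 6 4 3 5 2 1 / 5 1 2 3 4 6 / 3 5 1 4 6 2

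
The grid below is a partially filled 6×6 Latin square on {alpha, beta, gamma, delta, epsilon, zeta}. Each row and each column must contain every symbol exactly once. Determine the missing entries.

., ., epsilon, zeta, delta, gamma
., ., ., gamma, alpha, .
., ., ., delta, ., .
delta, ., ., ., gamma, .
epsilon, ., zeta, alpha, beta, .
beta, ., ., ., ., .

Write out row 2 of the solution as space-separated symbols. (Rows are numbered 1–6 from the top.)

(r1,c1) = alpha
(r1,c2) = beta
(r2,c1) = zeta
(r3,c1) = gamma
(r5,c6) = delta
(r6,c4) = epsilon
(r6,c5) = zeta
(r6,c6) = alpha
(r3,c5) = epsilon
(r4,c4) = beta
(r5,c2) = gamma
(r6,c2) = delta
(r6,c3) = gamma
(r2,c2) = epsilon
(r2,c6) = beta
(r3,c6) = zeta
(r4,c3) = alpha
(r4,c6) = epsilon
(r2,c3) = delta

zeta epsilon delta gamma alpha beta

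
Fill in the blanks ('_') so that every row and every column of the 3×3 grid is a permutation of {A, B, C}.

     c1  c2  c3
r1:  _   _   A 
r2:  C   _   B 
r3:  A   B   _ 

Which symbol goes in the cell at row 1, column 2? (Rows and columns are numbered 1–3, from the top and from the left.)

(r1,c1) = B
(r1,c2) = C

C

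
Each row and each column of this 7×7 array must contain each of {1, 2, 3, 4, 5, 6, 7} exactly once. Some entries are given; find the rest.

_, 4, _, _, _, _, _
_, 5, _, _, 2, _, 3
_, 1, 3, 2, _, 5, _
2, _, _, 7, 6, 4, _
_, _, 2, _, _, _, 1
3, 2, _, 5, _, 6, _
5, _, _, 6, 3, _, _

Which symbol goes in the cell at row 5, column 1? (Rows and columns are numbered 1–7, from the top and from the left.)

7

(r4,c2) = 3
(r4,c7) = 5
(r7,c2) = 7
(r4,c3) = 1
(r5,c2) = 6
(r7,c3) = 4
(r7,c7) = 2
(r6,c3) = 7
(r6,c7) = 4
(r7,c6) = 1
(r2,c3) = 6
(r2,c6) = 7
(r5,c6) = 3
(r6,c5) = 1
(r1,c3) = 5
(r1,c5) = 7
(r1,c6) = 2
(r1,c7) = 6
(r3,c5) = 4
(r3,c7) = 7
(r5,c4) = 4
(r5,c5) = 5
(r1,c1) = 1
(r1,c4) = 3
(r2,c1) = 4
(r2,c4) = 1
(r3,c1) = 6
(r5,c1) = 7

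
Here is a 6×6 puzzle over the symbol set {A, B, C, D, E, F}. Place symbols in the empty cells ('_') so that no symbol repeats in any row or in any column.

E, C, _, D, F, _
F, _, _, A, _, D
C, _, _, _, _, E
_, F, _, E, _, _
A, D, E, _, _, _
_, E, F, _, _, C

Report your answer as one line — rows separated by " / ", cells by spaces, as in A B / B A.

E C A D F B / F B C A E D / C A B F D E / B F D E C A / A D E C B F / D E F B A C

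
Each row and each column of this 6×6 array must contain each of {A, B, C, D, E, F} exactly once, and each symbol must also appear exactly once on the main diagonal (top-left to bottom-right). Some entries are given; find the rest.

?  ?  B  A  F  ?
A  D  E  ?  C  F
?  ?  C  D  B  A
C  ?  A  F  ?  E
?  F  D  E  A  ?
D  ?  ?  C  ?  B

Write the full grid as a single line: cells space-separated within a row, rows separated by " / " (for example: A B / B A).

E C B A F D / A D E B C F / F E C D B A / C B A F D E / B F D E A C / D A F C E B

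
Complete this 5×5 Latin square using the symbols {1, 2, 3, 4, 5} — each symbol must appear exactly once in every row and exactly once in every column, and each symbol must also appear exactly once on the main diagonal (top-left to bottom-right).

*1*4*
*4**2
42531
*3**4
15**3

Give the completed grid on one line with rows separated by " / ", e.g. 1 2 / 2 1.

2 1 3 4 5 / 3 4 1 5 2 / 4 2 5 3 1 / 5 3 2 1 4 / 1 5 4 2 3

(r1,c1) = 2
(r1,c3) = 3
(r1,c5) = 5
(r2,c3) = 1
(r2,c4) = 5
(r4,c1) = 5
(r4,c3) = 2
(r4,c4) = 1
(r5,c3) = 4
(r5,c4) = 2
(r2,c1) = 3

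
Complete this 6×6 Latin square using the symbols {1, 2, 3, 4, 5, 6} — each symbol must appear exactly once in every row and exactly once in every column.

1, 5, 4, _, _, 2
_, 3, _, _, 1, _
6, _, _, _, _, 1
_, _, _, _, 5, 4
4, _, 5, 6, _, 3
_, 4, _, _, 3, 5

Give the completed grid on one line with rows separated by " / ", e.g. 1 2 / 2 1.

(r1,c4) = 3
(r1,c5) = 6
(r2,c6) = 6
(r3,c2) = 2
(r3,c3) = 3
(r3,c5) = 4
(r5,c2) = 1
(r5,c5) = 2
(r6,c1) = 2
(r6,c4) = 1
(r2,c1) = 5
(r2,c3) = 2
(r2,c4) = 4
(r3,c4) = 5
(r4,c1) = 3
(r4,c2) = 6
(r4,c3) = 1
(r4,c4) = 2
(r6,c3) = 6

1 5 4 3 6 2 / 5 3 2 4 1 6 / 6 2 3 5 4 1 / 3 6 1 2 5 4 / 4 1 5 6 2 3 / 2 4 6 1 3 5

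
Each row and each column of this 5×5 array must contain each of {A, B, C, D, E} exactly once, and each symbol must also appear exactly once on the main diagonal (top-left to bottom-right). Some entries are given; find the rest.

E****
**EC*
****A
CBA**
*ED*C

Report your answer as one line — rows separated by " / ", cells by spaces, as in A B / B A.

E D C A B / B A E C D / D C B E A / C B A D E / A E D B C

(r3,c3) = B
(r4,c4) = D
(r4,c5) = E
(r1,c3) = C
(r2,c2) = A
(r3,c1) = D
(r3,c2) = C
(r3,c4) = E
(r1,c2) = D
(r1,c5) = B
(r2,c1) = B
(r2,c5) = D
(r5,c1) = A
(r5,c4) = B
(r1,c4) = A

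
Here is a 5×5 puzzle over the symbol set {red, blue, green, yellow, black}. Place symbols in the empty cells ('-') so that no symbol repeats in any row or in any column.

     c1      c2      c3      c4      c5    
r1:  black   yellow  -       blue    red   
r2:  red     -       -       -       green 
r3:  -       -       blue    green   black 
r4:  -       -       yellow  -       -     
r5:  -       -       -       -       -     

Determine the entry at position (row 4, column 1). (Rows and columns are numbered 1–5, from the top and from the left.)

green

(r1,c3) = green
(r2,c3) = black
(r2,c4) = yellow
(r3,c1) = yellow
(r3,c2) = red
(r4,c5) = blue
(r5,c3) = red
(r5,c4) = black
(r5,c5) = yellow
(r2,c2) = blue
(r4,c1) = green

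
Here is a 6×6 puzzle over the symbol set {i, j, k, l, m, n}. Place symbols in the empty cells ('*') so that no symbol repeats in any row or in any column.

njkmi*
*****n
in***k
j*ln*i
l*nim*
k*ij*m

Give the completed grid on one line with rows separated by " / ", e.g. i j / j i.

n j k m i l / m i j k l n / i n m l j k / j m l n k i / l k n i m j / k l i j n m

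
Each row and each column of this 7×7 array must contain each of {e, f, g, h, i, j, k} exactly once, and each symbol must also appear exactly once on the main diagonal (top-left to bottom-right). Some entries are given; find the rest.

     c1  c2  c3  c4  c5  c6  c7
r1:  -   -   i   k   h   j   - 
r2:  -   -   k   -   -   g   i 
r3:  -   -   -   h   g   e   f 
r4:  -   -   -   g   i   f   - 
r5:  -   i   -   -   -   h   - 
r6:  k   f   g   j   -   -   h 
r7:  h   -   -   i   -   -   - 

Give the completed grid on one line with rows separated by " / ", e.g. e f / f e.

f e i k h j g / j h k e f g i / i k j h g e f / e j h g i f k / g i e f k h j / k f g j e i h / h g f i j k e

(r3,c3) = j
(r6,c5) = e
(r6,c6) = i
(r7,c6) = k
(r7,c7) = e
(r1,c1) = f
(r1,c7) = g
(r2,c2) = h
(r3,c1) = i
(r3,c2) = k
(r5,c5) = k
(r5,c7) = j
(r7,c3) = f
(r7,c5) = j
(r1,c2) = e
(r2,c5) = f
(r4,c2) = j
(r4,c7) = k
(r5,c3) = e
(r5,c4) = f
(r7,c2) = g
(r2,c4) = e
(r4,c1) = e
(r4,c3) = h
(r5,c1) = g
(r2,c1) = j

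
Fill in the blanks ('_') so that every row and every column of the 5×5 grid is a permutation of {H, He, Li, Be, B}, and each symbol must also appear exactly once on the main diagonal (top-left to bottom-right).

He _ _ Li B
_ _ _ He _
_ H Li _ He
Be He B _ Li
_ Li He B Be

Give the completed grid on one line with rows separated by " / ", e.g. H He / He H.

He Be H Li B / Li B Be He H / B H Li Be He / Be He B H Li / H Li He B Be

row 1 has {He,Li,B}; column 2 has {H,He,Li} — only Be is left for (r1,c2).
row 1 has {He,Li,Be,B}; column 3 has {He,Li,B} — only H is left for (r1,c3).
row 2 has {He}; column 2 has {H,He,Li,Be}; the diagonal has {He,Li,Be} — only B is left for (r2,c2).
row 2 has {He,B}; column 3 has {H,He,Li,B} — only Be is left for (r2,c3).
row 2 has {He,Be,B}; column 5 has {He,Li,Be,B} — only H is left for (r2,c5).
row 3 has {H,He,Li}; column 1 has {He,Be} — only B is left for (r3,c1).
row 3 has {H,He,Li,B}; column 4 has {He,Li,B} — only Be is left for (r3,c4).
row 4 has {He,Li,Be,B}; column 4 has {He,Li,Be,B}; the diagonal has {He,Li,Be,B} — only H is left for (r4,c4).
row 5 has {He,Li,Be,B}; column 1 has {He,Be,B} — only H is left for (r5,c1).
row 2 has {H,He,Be,B}; column 1 has {H,He,Be,B} — only Li is left for (r2,c1).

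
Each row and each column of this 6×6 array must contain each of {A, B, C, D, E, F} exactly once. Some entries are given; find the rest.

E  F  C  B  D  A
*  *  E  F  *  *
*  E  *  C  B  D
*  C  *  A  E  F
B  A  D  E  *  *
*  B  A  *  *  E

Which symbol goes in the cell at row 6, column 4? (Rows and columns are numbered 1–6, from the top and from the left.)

D

Cell (r2,c2): row 2 has {E,F}; column 2 has {A,B,C,E,F} → D.
Cell (r3,c3): row 3 has {B,C,D,E}; column 3 has {A,C,D,E} → F.
Cell (r4,c1): row 4 has {A,C,E,F}; column 1 has {B,E} → D.
Cell (r4,c3): row 4 has {A,C,D,E,F}; column 3 has {A,C,D,E,F} → B.
Cell (r5,c6): row 5 has {A,B,D,E}; column 6 has {A,D,E,F} → C.
Cell (r6,c4): row 6 has {A,B,E}; column 4 has {A,B,C,E,F} → D.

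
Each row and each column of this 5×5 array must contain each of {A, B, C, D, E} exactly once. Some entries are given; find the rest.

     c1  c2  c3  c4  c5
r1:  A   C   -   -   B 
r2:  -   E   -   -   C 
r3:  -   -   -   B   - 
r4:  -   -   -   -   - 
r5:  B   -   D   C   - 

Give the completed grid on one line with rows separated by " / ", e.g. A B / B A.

A C E D B / D E B A C / E D C B A / C B A E D / B A D C E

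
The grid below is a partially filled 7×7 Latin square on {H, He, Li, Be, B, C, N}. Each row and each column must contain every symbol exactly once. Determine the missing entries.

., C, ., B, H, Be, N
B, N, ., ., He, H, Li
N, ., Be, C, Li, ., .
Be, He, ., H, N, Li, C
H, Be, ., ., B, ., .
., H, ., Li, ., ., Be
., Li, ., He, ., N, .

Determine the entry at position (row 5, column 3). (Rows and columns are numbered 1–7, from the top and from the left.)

Li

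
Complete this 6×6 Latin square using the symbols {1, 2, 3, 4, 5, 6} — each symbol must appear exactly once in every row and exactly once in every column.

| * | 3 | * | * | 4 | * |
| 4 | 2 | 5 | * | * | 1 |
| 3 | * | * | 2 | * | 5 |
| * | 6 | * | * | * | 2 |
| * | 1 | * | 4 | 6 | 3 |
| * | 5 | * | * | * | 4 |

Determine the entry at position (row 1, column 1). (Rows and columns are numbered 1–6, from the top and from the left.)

2

row 1 has {3,4}; column 6 has {1,2,3,4,5} — only 6 is left for (r1,c6).
row 2 has {1,2,4,5}; column 5 has {4,6} — only 3 is left for (r2,c5).
row 3 has {2,3,5}; column 2 has {1,2,3,5,6} — only 4 is left for (r3,c2).
row 3 has {2,3,4,5}; column 5 has {3,4,6} — only 1 is left for (r3,c5).
row 4 has {2,6}; column 5 has {1,3,4,6} — only 5 is left for (r4,c5).
row 5 has {1,3,4,6}; column 3 has {5} — only 2 is left for (r5,c3).
row 6 has {4,5}; column 5 has {1,3,4,5,6} — only 2 is left for (r6,c5).
row 1 has {3,4,6}; column 3 has {2,5} — only 1 is left for (r1,c3).
row 1 has {1,3,4,6}; column 4 has {2,4} — only 5 is left for (r1,c4).
row 2 has {1,2,3,4,5}; column 4 has {2,4,5} — only 6 is left for (r2,c4).
row 3 has {1,2,3,4,5}; column 3 has {1,2,5} — only 6 is left for (r3,c3).
row 4 has {2,5,6}; column 1 has {3,4} — only 1 is left for (r4,c1).
row 4 has {1,2,5,6}; column 4 has {2,4,5,6} — only 3 is left for (r4,c4).
row 5 has {1,2,3,4,6}; column 1 has {1,3,4} — only 5 is left for (r5,c1).
row 6 has {2,4,5}; column 1 has {1,3,4,5} — only 6 is left for (r6,c1).
row 6 has {2,4,5,6}; column 3 has {1,2,5,6} — only 3 is left for (r6,c3).
row 6 has {2,3,4,5,6}; column 4 has {2,3,4,5,6} — only 1 is left for (r6,c4).
row 1 has {1,3,4,5,6}; column 1 has {1,3,4,5,6} — only 2 is left for (r1,c1).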